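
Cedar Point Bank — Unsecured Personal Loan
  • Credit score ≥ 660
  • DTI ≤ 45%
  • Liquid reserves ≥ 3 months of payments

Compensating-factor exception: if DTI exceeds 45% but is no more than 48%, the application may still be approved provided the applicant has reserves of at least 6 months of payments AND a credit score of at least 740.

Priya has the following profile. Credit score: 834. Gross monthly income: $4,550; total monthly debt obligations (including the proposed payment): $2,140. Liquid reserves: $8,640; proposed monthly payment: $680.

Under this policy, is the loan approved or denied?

Approved

Credit score 834 ≥ 660 (meets base)
DTI: 2,140 ÷ 4,550 = 47%, over the 45% base limit.
Reserves: 8,640 ÷ 680 = 12.7 months (meets 3-month minimum)
47% falls in the override range (45%–48%), so the compensating-factor test applies.
Override check — reserves: 12.7 mo (ok); score: 834 (ok).
Both override conditions satisfied; DTI exception granted.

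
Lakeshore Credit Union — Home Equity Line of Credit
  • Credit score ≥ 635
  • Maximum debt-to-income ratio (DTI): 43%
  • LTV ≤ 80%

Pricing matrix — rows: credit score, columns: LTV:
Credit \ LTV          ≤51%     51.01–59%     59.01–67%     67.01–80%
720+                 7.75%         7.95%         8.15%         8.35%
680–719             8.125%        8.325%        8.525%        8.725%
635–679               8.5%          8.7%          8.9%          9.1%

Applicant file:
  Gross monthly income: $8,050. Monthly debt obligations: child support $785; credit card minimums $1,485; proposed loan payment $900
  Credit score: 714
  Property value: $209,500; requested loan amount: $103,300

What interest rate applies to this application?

8.125%

Credit score 714 ≥ 635; Total monthly debts = (785 + 1,485 + 900) = 3,170. Debt-to-income = 3,170/8,050 = 39.4% — meets 43% limit
Loan-to-value = 103,300/209,500 = 49.3% — pass (80% max)
Score 714 is in the 680–719 band; LTV 49.3% is in the ≤51% band → 8.125%.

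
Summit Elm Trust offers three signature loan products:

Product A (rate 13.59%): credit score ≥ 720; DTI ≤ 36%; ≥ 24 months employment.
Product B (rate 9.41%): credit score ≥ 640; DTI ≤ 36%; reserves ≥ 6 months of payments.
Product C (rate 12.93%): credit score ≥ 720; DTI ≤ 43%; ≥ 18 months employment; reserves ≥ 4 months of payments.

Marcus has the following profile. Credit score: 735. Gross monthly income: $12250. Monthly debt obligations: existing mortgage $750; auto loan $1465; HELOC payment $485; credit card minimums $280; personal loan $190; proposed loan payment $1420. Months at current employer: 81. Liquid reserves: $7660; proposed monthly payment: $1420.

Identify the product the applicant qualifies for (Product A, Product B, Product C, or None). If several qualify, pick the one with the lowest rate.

Product C

Total debts = (750 + 1,465 + 485 + 280 + 190 + 1,420) = 4,590; DTI = 4,590/12,250 = 37.5%.
Reserves = 7,660/1,420 = 5.4 months.
Product A: score 735 ≥ 720; DTI 37.5% > 36%; employment 81 ≥ 24 mo → does not qualify.
Product B: score 735 ≥ 640; DTI 37.5% > 36%; reserves 5.4 < 6 mo → does not qualify.
Product C: score 735 ≥ 720; DTI 37.5% ≤ 43%; employment 81 ≥ 18 mo; reserves 5.4 ≥ 4 mo → qualifies.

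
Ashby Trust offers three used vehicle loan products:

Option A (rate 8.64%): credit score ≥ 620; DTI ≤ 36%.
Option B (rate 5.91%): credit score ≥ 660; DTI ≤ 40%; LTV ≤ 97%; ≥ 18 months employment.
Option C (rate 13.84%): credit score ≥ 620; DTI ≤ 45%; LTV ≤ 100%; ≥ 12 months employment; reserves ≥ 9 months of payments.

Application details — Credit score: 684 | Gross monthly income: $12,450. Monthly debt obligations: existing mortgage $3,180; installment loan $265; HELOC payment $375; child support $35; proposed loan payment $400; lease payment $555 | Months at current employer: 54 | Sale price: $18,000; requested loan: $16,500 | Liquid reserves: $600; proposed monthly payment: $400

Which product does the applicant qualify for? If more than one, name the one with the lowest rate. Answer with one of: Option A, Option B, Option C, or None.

Total debts = (3,180 + 265 + 375 + 35 + 400 + 555) = 4,810; DTI = 4,810/12,450 = 38.6%.
LTV = 16,500/18,000 = 91.7%.
Reserves = 600/400 = 1.5 months.
Option A: score 684 ≥ 620; DTI 38.6% > 36% → does not qualify.
Option B: score 684 ≥ 660; DTI 38.6% ≤ 40%; LTV 91.7% ≤ 97%; employment 54 ≥ 18 mo → qualifies.
Option C: score 684 ≥ 620; DTI 38.6% ≤ 45%; LTV 91.7% ≤ 100%; employment 54 ≥ 12 mo; reserves 1.5 < 9 mo → does not qualify.

Option B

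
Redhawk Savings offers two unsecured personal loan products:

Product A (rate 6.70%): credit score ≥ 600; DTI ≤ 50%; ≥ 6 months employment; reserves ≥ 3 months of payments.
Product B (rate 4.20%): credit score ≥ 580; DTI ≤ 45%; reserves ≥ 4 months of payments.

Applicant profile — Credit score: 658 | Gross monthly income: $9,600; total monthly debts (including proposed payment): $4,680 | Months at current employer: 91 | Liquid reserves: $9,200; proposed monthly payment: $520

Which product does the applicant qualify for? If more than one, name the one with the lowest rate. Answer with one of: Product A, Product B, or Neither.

Product A

DTI = 4,680/9,600 = 48.8%.
Reserves = 9,200/520 = 17.7 months.
Product A: score 658 ≥ 600; DTI 48.8% ≤ 50%; employment 91 ≥ 6 mo; reserves 17.7 ≥ 3 mo → qualifies.
Product B: score 658 ≥ 580; DTI 48.8% > 45%; reserves 17.7 ≥ 4 mo → does not qualify.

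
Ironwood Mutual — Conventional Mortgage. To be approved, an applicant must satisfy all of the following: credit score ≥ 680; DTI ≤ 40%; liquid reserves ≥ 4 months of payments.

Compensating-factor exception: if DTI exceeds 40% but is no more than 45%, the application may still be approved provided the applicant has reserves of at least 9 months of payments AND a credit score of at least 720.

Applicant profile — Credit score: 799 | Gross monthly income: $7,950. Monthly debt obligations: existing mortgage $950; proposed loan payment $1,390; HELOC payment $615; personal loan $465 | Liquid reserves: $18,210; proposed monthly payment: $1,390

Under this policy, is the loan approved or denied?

Approved

Credit score 799 ≥ 680 (meets base)
Total debts = (950 + 1,390 + 615 + 465) = 3,420. DTI = 3,420/7,950 = 43% > 40% — standard DTI limit exceeded.
Reserves: 18,210 ÷ 1,390 = 13.1 months (meets 4-month minimum)
DTI 43% is within the 40%–45% exception band; checking compensating factors.
Reserves 13.1 ≥ 9 months; credit score 799 ≥ 720.
Both override conditions satisfied; DTI exception granted.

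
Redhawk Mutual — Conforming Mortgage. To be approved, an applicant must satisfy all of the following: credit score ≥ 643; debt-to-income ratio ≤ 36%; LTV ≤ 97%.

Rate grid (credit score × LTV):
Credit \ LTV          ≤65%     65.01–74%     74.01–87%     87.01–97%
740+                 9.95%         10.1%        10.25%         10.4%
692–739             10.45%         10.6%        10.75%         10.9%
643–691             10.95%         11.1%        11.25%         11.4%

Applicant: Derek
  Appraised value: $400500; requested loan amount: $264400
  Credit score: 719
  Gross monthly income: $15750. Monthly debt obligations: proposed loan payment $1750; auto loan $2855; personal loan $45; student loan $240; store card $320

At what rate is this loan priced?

Credit score 719 ≥ 643; Total monthly debts = (1,750 + 2,855 + 45 + 240 + 320) = 5,210. Debt-to-income = 5,210/15,750 = 33.1% — meets 36% limit
LTV: 264,400 ÷ 400,500 = 66%, within 97% cap
Score 719 is in the 692–739 band; LTV 66% is in the 65.01–74% band → 10.6%.

10.6%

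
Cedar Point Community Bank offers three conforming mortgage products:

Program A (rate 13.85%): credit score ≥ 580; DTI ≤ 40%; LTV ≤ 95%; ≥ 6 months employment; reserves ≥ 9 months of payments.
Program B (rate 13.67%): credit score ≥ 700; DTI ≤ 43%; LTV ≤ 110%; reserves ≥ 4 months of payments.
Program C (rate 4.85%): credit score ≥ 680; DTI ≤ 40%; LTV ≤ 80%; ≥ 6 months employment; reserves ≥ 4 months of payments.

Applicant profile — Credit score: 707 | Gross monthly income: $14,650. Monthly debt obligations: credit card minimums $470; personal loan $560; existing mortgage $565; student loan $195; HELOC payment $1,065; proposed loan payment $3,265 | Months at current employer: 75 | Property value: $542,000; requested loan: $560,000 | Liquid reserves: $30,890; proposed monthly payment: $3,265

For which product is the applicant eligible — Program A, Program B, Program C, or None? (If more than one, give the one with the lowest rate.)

Total debts = (470 + 560 + 565 + 195 + 1,065 + 3,265) = 6,120; DTI = 6,120/14,650 = 41.8%.
LTV = 560,000/542,000 = 103.3%.
Reserves = 30,890/3,265 = 9.5 months.
Program A: score 707 ≥ 580; DTI 41.8% > 40%; LTV 103.3% > 95%; employment 75 ≥ 6 mo; reserves 9.5 ≥ 9 mo → does not qualify.
Program B: score 707 ≥ 700; DTI 41.8% ≤ 43%; LTV 103.3% ≤ 110%; reserves 9.5 ≥ 4 mo → qualifies.
Program C: score 707 ≥ 680; DTI 41.8% > 40%; LTV 103.3% > 80%; employment 75 ≥ 6 mo; reserves 9.5 ≥ 4 mo → does not qualify.

Program B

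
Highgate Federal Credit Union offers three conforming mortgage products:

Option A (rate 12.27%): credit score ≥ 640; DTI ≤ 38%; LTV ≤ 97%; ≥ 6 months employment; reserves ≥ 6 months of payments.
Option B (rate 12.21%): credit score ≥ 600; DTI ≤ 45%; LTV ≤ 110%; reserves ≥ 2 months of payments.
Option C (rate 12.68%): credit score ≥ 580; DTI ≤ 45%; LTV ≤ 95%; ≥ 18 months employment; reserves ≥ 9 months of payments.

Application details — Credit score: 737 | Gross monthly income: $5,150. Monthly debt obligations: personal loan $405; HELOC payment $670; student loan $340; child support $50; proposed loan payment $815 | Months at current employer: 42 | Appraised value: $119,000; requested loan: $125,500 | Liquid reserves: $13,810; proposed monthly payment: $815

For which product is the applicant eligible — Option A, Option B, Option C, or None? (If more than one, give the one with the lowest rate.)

Option B

Total debts = (405 + 670 + 340 + 50 + 815) = 2,280; DTI = 2,280/5,150 = 44.3%.
LTV = 125,500/119,000 = 105.5%.
Reserves = 13,810/815 = 16.9 months.
Option A: score 737 ≥ 640; DTI 44.3% > 38%; LTV 105.5% > 97%; employment 42 ≥ 6 mo; reserves 16.9 ≥ 6 mo → does not qualify.
Option B: score 737 ≥ 600; DTI 44.3% ≤ 45%; LTV 105.5% ≤ 110%; reserves 16.9 ≥ 2 mo → qualifies.
Option C: score 737 ≥ 580; DTI 44.3% ≤ 45%; LTV 105.5% > 95%; employment 42 ≥ 18 mo; reserves 16.9 ≥ 9 mo → does not qualify.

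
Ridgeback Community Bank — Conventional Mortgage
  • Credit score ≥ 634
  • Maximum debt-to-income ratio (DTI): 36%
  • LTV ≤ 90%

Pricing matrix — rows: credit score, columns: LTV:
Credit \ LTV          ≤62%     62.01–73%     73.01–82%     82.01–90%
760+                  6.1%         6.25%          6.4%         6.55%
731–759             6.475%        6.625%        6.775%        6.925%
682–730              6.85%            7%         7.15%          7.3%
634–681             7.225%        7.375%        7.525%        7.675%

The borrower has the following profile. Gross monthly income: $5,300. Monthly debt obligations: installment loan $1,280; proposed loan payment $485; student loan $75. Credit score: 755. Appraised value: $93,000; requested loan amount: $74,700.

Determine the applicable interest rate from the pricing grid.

6.775%

Credit score 755 ≥ 634; Total monthly debts = (1,280 + 485 + 75) = 1,840. DTI: 1,840 ÷ 5,300 = 34.7%, within the 36% cap
LTV: 74,700 ÷ 93,000 = 80.3%, within 90% cap
Credit 755 → row 731–759; LTV 80.3% → column 73.01–82%. Grid cell → 6.775%.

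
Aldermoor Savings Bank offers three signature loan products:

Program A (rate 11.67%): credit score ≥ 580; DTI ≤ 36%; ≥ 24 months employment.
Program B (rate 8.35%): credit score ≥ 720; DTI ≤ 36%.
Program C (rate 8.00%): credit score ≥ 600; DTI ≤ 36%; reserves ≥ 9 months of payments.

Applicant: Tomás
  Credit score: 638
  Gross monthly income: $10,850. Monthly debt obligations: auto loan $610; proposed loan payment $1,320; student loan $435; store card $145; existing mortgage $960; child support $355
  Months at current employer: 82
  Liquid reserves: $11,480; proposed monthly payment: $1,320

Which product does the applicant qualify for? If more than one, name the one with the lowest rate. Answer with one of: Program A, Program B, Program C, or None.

Program A

Total debts = (610 + 1,320 + 435 + 145 + 960 + 355) = 3,825; DTI = 3,825/10,850 = 35.3%.
Reserves = 11,480/1,320 = 8.7 months.
Program A: score 638 ≥ 580; DTI 35.3% ≤ 36%; employment 82 ≥ 24 mo → qualifies.
Program B: score 638 < 720; DTI 35.3% ≤ 36% → does not qualify.
Program C: score 638 ≥ 600; DTI 35.3% ≤ 36%; reserves 8.7 < 9 mo → does not qualify.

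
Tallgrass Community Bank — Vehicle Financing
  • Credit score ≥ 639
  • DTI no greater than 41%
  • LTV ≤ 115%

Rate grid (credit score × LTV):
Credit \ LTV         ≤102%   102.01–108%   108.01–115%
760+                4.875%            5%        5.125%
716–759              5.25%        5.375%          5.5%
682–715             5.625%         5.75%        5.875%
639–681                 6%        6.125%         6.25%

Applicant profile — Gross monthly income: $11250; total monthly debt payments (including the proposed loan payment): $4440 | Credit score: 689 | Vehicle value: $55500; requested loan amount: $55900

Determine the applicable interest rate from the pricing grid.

5.625%

Credit score 689 ≥ 639; DTI: 4,440 ÷ 11,250 = 39.5%, within the 41% cap
LTV = 55,900/55,500 = 100.7% ≤ 115%
Credit 689 → row 682–715; LTV 100.7% → column ≤102%. Grid cell → 5.625%.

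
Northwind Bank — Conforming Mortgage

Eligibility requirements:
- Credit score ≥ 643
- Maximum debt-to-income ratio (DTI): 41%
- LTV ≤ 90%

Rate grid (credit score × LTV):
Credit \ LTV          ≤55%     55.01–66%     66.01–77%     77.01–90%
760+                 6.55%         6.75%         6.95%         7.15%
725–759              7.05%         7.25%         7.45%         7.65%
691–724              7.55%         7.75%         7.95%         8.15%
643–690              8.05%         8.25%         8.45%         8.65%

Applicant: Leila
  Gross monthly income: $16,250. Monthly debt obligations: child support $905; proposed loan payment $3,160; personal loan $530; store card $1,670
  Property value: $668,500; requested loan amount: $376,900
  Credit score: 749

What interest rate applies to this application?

Credit score 749 ≥ 643; Total monthly debts = (905 + 3,160 + 530 + 1,670) = 6,265. DTI = 6,265/16,250 = 38.6% ≤ 41%
LTV = 376,900/668,500 = 56.4% ≤ 90%
Credit 749 → row 725–759; LTV 56.4% → column 55.01–66%. Grid cell → 7.25%.

7.25%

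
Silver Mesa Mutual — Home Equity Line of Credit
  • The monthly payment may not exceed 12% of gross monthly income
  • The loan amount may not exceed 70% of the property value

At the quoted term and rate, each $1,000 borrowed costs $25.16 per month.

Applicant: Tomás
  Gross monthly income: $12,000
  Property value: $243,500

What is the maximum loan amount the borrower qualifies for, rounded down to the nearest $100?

Payment cap: 12% × $12,000 = $1,440/month.
At $25.16 per $1,000, that supports 1,440/25.16 × 1,000 ≈ $57,233 → $57,200.
LTV cap: 70% × $243,500 = $170,450 → $170,400.
Binding constraint: payment-to-income.

$57,200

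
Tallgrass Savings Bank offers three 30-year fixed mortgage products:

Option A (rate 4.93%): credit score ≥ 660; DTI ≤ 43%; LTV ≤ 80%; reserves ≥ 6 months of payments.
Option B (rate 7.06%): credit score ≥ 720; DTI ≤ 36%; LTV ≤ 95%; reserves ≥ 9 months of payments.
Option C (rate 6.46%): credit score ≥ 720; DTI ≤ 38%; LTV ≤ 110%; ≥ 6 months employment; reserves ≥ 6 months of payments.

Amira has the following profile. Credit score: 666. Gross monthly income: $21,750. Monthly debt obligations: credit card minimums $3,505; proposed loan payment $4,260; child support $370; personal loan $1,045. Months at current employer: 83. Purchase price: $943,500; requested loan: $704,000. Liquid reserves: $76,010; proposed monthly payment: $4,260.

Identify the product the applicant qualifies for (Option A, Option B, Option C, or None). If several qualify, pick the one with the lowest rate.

Total debts = (3,505 + 4,260 + 370 + 1,045) = 9,180; DTI = 9,180/21,750 = 42.2%.
LTV = 704,000/943,500 = 74.6%.
Reserves = 76,010/4,260 = 17.8 months.
Option A: score 666 ≥ 660; DTI 42.2% ≤ 43%; LTV 74.6% ≤ 80%; reserves 17.8 ≥ 6 mo → qualifies.
Option B: score 666 < 720; DTI 42.2% > 36%; LTV 74.6% ≤ 95%; reserves 17.8 ≥ 9 mo → does not qualify.
Option C: score 666 < 720; DTI 42.2% > 38%; LTV 74.6% ≤ 110%; employment 83 ≥ 6 mo; reserves 17.8 ≥ 6 mo → does not qualify.

Option A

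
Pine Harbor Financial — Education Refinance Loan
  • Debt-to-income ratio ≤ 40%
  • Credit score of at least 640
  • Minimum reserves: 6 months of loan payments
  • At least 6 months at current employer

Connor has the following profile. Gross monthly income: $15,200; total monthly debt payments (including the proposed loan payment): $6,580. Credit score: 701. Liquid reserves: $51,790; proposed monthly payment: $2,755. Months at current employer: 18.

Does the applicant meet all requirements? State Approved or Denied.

Denied

DTI: 6,580 ÷ 15,200 = 43.3%, exceeds the 40% cap
Credit score 701 ≥ 640 (meets)
Liquid reserves cover 51,790/2,755 = 18.8 months — ≥ 6 required
Employment 18 ≥ 6 months
Fails on DTI.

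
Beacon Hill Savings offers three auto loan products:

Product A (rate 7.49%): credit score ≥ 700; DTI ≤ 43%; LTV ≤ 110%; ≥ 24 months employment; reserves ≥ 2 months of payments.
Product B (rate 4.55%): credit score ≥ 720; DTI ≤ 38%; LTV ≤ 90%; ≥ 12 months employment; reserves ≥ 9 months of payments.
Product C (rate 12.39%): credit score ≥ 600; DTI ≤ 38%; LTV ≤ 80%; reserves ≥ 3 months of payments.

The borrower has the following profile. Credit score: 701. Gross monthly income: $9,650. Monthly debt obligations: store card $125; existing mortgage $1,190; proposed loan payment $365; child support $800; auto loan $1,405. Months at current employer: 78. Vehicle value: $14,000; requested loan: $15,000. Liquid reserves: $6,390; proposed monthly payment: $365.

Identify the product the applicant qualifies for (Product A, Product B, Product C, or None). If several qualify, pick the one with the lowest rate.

Product A

Total debts = (125 + 1,190 + 365 + 800 + 1,405) = 3,885; DTI = 3,885/9,650 = 40.3%.
LTV = 15,000/14,000 = 107.1%.
Reserves = 6,390/365 = 17.5 months.
Product A: score 701 ≥ 700; DTI 40.3% ≤ 43%; LTV 107.1% ≤ 110%; employment 78 ≥ 24 mo; reserves 17.5 ≥ 2 mo → qualifies.
Product B: score 701 < 720; DTI 40.3% > 38%; LTV 107.1% > 90%; employment 78 ≥ 12 mo; reserves 17.5 ≥ 9 mo → does not qualify.
Product C: score 701 ≥ 600; DTI 40.3% > 38%; LTV 107.1% > 80%; reserves 17.5 ≥ 3 mo → does not qualify.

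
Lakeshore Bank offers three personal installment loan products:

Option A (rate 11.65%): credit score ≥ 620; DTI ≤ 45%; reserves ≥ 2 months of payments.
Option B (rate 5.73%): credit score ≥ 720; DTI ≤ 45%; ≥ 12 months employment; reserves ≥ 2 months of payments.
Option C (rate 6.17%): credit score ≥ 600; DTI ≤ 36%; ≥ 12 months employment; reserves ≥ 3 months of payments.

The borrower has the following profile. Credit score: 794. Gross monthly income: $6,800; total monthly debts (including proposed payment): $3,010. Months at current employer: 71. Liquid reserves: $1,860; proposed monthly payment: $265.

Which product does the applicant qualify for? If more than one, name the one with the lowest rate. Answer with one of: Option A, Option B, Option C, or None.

Option B

DTI = 3,010/6,800 = 44.3%.
Reserves = 1,860/265 = 7.0 months.
Option A: score 794 ≥ 620; DTI 44.3% ≤ 45%; reserves 7.0 ≥ 2 mo → qualifies.
Option B: score 794 ≥ 720; DTI 44.3% ≤ 45%; employment 71 ≥ 12 mo; reserves 7.0 ≥ 2 mo → qualifies.
Option C: score 794 ≥ 600; DTI 44.3% > 36%; employment 71 ≥ 12 mo; reserves 7.0 ≥ 3 mo → does not qualify.
Qualifying: Option A, Option B. Lowest rate is 5.73% → Option B.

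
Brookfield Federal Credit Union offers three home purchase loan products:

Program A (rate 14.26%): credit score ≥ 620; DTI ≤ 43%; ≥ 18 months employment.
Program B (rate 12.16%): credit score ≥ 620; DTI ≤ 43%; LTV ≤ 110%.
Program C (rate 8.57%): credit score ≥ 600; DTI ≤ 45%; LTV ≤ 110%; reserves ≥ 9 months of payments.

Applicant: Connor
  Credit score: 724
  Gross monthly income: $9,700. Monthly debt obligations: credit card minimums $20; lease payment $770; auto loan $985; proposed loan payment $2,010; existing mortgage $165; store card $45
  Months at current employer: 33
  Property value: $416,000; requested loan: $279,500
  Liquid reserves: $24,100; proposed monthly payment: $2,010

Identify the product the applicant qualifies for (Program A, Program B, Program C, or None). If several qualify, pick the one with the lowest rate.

Program C

Total debts = (20 + 770 + 985 + 2,010 + 165 + 45) = 3,995; DTI = 3,995/9,700 = 41.2%.
LTV = 279,500/416,000 = 67.2%.
Reserves = 24,100/2,010 = 12.0 months.
Program A: score 724 ≥ 620; DTI 41.2% ≤ 43%; employment 33 ≥ 18 mo → qualifies.
Program B: score 724 ≥ 620; DTI 41.2% ≤ 43%; LTV 67.2% ≤ 110% → qualifies.
Program C: score 724 ≥ 600; DTI 41.2% ≤ 45%; LTV 67.2% ≤ 110%; reserves 12.0 ≥ 9 mo → qualifies.
Qualifying: Program A, Program B, Program C. Lowest rate is 8.57% → Program C.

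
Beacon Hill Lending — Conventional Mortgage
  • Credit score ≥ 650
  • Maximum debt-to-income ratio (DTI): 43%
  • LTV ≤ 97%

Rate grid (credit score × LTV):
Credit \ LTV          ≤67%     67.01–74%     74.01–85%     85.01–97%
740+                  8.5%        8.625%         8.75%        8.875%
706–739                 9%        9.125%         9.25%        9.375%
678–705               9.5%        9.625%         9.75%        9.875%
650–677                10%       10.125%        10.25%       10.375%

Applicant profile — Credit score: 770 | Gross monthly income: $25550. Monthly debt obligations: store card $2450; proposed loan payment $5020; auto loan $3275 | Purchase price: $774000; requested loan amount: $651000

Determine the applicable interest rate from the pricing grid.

8.75%

Credit score 770 ≥ 650; Total monthly debts = (2,450 + 5,020 + 3,275) = 10,745. DTI: 10,745 ÷ 25,550 = 42.1%, within the 43% cap
LTV = 651,000/774,000 = 84.1% ≤ 97%
Score 770 is in the 740+ band; LTV 84.1% is in the 74.01–85% band → 8.75%.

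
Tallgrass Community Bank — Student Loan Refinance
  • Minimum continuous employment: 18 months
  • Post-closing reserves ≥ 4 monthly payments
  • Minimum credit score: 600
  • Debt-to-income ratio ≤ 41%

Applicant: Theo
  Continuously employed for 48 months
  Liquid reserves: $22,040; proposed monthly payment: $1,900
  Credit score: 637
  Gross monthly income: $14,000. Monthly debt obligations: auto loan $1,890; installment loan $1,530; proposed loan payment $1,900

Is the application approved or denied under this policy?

Approved

Employment 48 ≥ 18 months
Reserves = 22,040/1,900 = 11.6 months ≥ 4
Credit score 637 ≥ 600 (meets)
Total monthly debts = (1,890 + 1,530 + 1,900) = 5,320. Debt-to-income = 5,320/14,000 = 38% — meets 41% limit
All criteria satisfied.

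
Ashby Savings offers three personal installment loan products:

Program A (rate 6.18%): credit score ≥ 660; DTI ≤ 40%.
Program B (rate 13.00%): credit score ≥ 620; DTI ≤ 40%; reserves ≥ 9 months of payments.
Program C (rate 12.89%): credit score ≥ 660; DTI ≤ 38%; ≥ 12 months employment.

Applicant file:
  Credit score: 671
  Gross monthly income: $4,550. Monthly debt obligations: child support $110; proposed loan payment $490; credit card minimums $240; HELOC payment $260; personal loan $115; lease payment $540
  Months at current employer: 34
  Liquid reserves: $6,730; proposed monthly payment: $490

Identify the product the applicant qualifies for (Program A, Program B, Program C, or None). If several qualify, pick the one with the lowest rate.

Program A

Total debts = (110 + 490 + 240 + 260 + 115 + 540) = 1,755; DTI = 1,755/4,550 = 38.6%.
Reserves = 6,730/490 = 13.7 months.
Program A: score 671 ≥ 660; DTI 38.6% ≤ 40% → qualifies.
Program B: score 671 ≥ 620; DTI 38.6% ≤ 40%; reserves 13.7 ≥ 9 mo → qualifies.
Program C: score 671 ≥ 660; DTI 38.6% > 38%; employment 34 ≥ 12 mo → does not qualify.
Qualifying: Program A, Program B. Lowest rate is 6.18% → Program A.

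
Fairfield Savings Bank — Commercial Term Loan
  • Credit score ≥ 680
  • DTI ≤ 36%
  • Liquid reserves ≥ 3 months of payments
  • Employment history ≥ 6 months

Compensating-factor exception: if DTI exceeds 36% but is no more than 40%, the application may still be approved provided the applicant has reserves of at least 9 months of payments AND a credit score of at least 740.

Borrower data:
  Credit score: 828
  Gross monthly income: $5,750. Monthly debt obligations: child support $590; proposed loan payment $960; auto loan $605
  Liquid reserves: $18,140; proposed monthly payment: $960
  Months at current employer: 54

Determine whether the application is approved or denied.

Approved

Credit score 828 ≥ 680 (meets base)
Total debts = (590 + 960 + 605) = 2,155. DTI: 2,155 ÷ 5,750 = 37.5%, over the 36% base limit.
Reserves = 18,140/960 = 18.9 months ≥ 3
Employment 54 ≥ 6 months
DTI 37.5% is within the 36%–40% exception band; checking compensating factors.
Reserves 18.9 ≥ 9 months; credit score 828 ≥ 740.
Both override conditions satisfied; DTI exception granted.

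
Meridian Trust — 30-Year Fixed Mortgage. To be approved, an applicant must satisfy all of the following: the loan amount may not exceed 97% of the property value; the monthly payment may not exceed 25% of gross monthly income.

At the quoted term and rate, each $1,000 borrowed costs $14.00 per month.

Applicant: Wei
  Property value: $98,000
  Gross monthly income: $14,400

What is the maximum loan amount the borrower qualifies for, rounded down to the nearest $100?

Payment cap: 25% × $14,400 = $3,600/month.
At $14.00 per $1,000, that supports 3,600/14.00 × 1,000 ≈ $257,142 → $257,100.
LTV cap: 97% × $98,000 = $95,060 → $95,000.
Binding constraint: loan-to-value.

$95,000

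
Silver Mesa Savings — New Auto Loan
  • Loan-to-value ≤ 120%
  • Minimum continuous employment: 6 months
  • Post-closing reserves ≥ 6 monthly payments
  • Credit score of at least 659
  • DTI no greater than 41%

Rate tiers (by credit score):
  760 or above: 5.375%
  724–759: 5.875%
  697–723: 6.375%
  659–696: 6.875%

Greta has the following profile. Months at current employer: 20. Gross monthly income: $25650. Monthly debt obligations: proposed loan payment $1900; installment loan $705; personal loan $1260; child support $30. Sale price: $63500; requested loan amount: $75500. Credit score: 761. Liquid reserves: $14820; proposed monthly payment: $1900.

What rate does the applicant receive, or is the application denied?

Approved at 5.375%

Credit score 761 ≥ 659 (meets minimum)
Reserves = 14,820/1,900 = 7.8 months ≥ 6
Total monthly debts = (1,900 + 705 + 1,260 + 30) = 3,895. DTI = 3,895/25,650 = 15.2% ≤ 41%
Employment 20 ≥ 6 months
Loan-to-value = 75,500/63,500 = 118.9% — pass (120% max)
All requirements met. Score 761 falls in the 760 or above tier → 5.375%.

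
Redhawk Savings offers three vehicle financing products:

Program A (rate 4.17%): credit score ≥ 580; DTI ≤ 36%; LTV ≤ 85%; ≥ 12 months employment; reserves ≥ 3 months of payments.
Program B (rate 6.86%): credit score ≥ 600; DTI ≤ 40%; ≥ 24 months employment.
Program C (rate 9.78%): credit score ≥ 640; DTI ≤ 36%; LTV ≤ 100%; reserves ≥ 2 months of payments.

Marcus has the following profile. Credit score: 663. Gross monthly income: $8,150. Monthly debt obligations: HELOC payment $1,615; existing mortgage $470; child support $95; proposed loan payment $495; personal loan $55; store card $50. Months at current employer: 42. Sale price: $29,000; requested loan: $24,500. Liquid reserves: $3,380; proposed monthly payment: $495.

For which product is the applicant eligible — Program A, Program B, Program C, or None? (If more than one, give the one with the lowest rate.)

Total debts = (1,615 + 470 + 95 + 495 + 55 + 50) = 2,780; DTI = 2,780/8,150 = 34.1%.
LTV = 24,500/29,000 = 84.5%.
Reserves = 3,380/495 = 6.8 months.
Program A: score 663 ≥ 580; DTI 34.1% ≤ 36%; LTV 84.5% ≤ 85%; employment 42 ≥ 12 mo; reserves 6.8 ≥ 3 mo → qualifies.
Program B: score 663 ≥ 600; DTI 34.1% ≤ 40%; employment 42 ≥ 24 mo → qualifies.
Program C: score 663 ≥ 640; DTI 34.1% ≤ 36%; LTV 84.5% ≤ 100%; reserves 6.8 ≥ 2 mo → qualifies.
Qualifying: Program A, Program B, Program C. Lowest rate is 4.17% → Program A.

Program A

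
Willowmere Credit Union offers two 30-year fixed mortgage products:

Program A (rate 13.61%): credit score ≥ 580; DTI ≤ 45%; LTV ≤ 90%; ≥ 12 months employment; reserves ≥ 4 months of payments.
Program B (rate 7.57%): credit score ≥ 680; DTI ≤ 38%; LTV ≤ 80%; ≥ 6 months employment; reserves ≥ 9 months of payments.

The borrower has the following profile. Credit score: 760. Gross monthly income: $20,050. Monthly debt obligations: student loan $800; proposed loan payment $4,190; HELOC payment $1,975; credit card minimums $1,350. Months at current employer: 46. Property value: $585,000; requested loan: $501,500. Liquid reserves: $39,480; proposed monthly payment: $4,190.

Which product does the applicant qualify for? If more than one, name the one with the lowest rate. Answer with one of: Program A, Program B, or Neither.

Total debts = (800 + 4,190 + 1,975 + 1,350) = 8,315; DTI = 8,315/20,050 = 41.5%.
LTV = 501,500/585,000 = 85.7%.
Reserves = 39,480/4,190 = 9.4 months.
Program A: score 760 ≥ 580; DTI 41.5% ≤ 45%; LTV 85.7% ≤ 90%; employment 46 ≥ 12 mo; reserves 9.4 ≥ 4 mo → qualifies.
Program B: score 760 ≥ 680; DTI 41.5% > 38%; LTV 85.7% > 80%; employment 46 ≥ 6 mo; reserves 9.4 ≥ 9 mo → does not qualify.

Program A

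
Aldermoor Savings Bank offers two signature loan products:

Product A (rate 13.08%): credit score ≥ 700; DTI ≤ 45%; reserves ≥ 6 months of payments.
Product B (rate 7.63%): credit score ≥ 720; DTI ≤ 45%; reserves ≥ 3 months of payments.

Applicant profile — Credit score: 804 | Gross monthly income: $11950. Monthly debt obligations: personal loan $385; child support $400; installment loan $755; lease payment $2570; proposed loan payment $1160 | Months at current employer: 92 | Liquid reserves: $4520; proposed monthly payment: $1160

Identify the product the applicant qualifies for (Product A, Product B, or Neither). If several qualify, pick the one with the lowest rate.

Total debts = (385 + 400 + 755 + 2,570 + 1,160) = 5,270; DTI = 5,270/11,950 = 44.1%.
Reserves = 4,520/1,160 = 3.9 months.
Product A: score 804 ≥ 700; DTI 44.1% ≤ 45%; reserves 3.9 < 6 mo → does not qualify.
Product B: score 804 ≥ 720; DTI 44.1% ≤ 45%; reserves 3.9 ≥ 3 mo → qualifies.

Product B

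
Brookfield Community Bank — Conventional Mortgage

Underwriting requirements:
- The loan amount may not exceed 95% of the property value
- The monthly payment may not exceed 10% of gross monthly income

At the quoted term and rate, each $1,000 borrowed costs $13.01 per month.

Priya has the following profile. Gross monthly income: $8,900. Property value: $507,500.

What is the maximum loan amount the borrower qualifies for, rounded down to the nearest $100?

$68,400

Payment cap: 10% × $8,900 = $890/month.
At $13.01 per $1,000, that supports 890/13.01 × 1,000 ≈ $68,408 → $68,400.
LTV cap: 95% × $507,500 = $482,125 → $482,100.
Binding constraint: payment-to-income.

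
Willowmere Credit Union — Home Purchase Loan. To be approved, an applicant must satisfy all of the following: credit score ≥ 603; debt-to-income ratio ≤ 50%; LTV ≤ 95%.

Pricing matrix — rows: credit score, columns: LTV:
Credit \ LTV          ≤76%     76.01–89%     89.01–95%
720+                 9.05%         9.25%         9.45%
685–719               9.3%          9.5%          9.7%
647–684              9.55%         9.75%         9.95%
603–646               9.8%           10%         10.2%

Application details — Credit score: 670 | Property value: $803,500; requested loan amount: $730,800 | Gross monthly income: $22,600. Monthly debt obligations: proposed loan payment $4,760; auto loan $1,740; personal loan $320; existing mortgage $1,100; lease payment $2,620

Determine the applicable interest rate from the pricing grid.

9.95%

Credit score 670 ≥ 603; Total monthly debts = (4,760 + 1,740 + 320 + 1,100 + 2,620) = 10,540. Debt-to-income = 10,540/22,600 = 46.6% — meets 50% limit
LTV: 730,800 ÷ 803,500 = 91%, within 95% cap
Row: 670 falls in 647–684. Column: 91% falls in 89.01–95%. Rate = 9.95%.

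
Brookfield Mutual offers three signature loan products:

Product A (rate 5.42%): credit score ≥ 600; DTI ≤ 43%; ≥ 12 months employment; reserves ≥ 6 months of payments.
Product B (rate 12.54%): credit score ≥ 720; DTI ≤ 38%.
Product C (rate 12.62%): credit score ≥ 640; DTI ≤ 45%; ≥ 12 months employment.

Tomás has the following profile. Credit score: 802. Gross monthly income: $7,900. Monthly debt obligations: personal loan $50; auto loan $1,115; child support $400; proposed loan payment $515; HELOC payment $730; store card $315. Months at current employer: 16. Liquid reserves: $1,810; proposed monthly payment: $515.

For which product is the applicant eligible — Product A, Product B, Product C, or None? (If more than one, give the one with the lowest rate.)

Total debts = (50 + 1,115 + 400 + 515 + 730 + 315) = 3,125; DTI = 3,125/7,900 = 39.6%.
Reserves = 1,810/515 = 3.5 months.
Product A: score 802 ≥ 600; DTI 39.6% ≤ 43%; employment 16 ≥ 12 mo; reserves 3.5 < 6 mo → does not qualify.
Product B: score 802 ≥ 720; DTI 39.6% > 38% → does not qualify.
Product C: score 802 ≥ 640; DTI 39.6% ≤ 45%; employment 16 ≥ 12 mo → qualifies.

Product C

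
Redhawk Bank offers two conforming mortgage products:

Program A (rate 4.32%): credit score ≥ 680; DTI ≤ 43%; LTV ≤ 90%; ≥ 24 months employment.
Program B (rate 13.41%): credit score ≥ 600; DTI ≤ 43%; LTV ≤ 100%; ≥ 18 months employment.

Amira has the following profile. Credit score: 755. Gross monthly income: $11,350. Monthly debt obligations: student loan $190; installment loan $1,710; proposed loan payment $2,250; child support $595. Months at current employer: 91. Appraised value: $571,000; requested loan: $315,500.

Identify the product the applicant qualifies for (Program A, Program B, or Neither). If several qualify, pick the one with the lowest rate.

Total debts = (190 + 1,710 + 2,250 + 595) = 4,745; DTI = 4,745/11,350 = 41.8%.
LTV = 315,500/571,000 = 55.3%.
Program A: score 755 ≥ 680; DTI 41.8% ≤ 43%; LTV 55.3% ≤ 90%; employment 91 ≥ 24 mo → qualifies.
Program B: score 755 ≥ 600; DTI 41.8% ≤ 43%; LTV 55.3% ≤ 100%; employment 91 ≥ 18 mo → qualifies.
Qualifying: Program A, Program B. Lowest rate is 4.32% → Program A.

Program A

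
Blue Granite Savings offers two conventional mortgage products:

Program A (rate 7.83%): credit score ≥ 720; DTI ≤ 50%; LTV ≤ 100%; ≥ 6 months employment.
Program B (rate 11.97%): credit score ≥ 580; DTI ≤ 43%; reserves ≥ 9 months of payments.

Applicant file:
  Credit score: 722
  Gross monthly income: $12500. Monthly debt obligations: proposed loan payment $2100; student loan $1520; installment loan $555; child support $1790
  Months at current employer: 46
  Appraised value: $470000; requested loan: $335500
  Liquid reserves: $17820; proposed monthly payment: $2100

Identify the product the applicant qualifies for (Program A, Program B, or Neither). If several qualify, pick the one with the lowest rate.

Total debts = (2,100 + 1,520 + 555 + 1,790) = 5,965; DTI = 5,965/12,500 = 47.7%.
LTV = 335,500/470,000 = 71.4%.
Reserves = 17,820/2,100 = 8.5 months.
Program A: score 722 ≥ 720; DTI 47.7% ≤ 50%; LTV 71.4% ≤ 100%; employment 46 ≥ 6 mo → qualifies.
Program B: score 722 ≥ 580; DTI 47.7% > 43%; reserves 8.5 < 9 mo → does not qualify.

Program A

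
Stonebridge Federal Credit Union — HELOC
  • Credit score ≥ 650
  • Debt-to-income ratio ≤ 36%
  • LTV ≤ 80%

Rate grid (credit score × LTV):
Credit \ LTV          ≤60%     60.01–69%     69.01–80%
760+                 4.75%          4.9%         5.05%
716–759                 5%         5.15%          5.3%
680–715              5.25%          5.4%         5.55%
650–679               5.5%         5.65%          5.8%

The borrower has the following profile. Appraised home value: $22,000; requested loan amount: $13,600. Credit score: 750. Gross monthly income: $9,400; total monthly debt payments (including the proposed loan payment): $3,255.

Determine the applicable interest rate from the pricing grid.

5.15%

Credit score 750 ≥ 650; DTI: 3,255 ÷ 9,400 = 34.6%, within the 36% cap
Loan-to-value = 13,600/22,000 = 61.8% — pass (80% max)
Credit 750 → row 716–759; LTV 61.8% → column 60.01–69%. Grid cell → 5.15%.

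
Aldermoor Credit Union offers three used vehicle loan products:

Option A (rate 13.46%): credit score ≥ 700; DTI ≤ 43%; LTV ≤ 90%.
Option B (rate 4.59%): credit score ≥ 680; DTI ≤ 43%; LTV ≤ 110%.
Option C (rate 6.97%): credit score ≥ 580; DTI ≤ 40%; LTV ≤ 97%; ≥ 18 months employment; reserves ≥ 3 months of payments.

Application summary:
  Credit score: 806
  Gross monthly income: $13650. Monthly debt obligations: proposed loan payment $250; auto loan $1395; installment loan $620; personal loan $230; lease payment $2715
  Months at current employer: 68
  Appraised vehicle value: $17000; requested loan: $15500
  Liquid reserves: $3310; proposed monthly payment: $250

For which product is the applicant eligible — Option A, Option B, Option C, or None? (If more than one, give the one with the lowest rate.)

Total debts = (250 + 1,395 + 620 + 230 + 2,715) = 5,210; DTI = 5,210/13,650 = 38.2%.
LTV = 15,500/17,000 = 91.2%.
Reserves = 3,310/250 = 13.2 months.
Option A: score 806 ≥ 700; DTI 38.2% ≤ 43%; LTV 91.2% > 90% → does not qualify.
Option B: score 806 ≥ 680; DTI 38.2% ≤ 43%; LTV 91.2% ≤ 110% → qualifies.
Option C: score 806 ≥ 580; DTI 38.2% ≤ 40%; LTV 91.2% ≤ 97%; employment 68 ≥ 18 mo; reserves 13.2 ≥ 3 mo → qualifies.
Qualifying: Option B, Option C. Lowest rate is 4.59% → Option B.

Option B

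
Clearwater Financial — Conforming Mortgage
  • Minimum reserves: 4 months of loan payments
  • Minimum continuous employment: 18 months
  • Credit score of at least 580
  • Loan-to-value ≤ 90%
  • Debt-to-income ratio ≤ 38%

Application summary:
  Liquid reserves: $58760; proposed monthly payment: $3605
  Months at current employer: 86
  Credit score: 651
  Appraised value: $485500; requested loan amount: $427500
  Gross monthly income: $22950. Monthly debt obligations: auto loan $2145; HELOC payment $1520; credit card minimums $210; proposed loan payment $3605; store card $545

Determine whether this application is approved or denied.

Reserves: 58,760 ÷ 3,605 = 16.3 months (meets 4-month minimum)
Employment 86 ≥ 18 months
Credit score 651 ≥ 580 (meets)
LTV: 427,500 ÷ 485,500 = 88.1%, within 90% cap
Total monthly debts = (2,145 + 1,520 + 210 + 3,605 + 545) = 8,025. DTI = 8,025/22,950 = 35% ≤ 38%
All criteria satisfied.

Approved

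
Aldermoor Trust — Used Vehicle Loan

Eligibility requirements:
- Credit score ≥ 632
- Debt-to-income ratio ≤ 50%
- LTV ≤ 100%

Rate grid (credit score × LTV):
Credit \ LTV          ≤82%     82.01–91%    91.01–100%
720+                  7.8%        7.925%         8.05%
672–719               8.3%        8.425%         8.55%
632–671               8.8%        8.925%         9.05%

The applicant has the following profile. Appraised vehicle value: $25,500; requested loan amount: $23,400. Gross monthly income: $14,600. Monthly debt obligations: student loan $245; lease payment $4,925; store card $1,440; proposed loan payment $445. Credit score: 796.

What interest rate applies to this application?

Credit score 796 ≥ 632; Total monthly debts = (245 + 4,925 + 1,440 + 445) = 7,055. Debt-to-income = 7,055/14,600 = 48.3% — meets 50% limit
LTV: 23,400 ÷ 25,500 = 91.8%, within 100% cap
Score 796 is in the 720+ band; LTV 91.8% is in the 91.01–100% band → 8.05%.

8.05%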